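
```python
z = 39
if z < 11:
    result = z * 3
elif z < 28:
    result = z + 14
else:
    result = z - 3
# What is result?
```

Trace:
`z = 39` → z = 39
`if z < 11: ...` → z < 11 is False, z < 28 is False, take else branch → result = 36
So result = 36

Answer: 36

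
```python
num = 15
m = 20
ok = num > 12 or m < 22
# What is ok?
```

Trace:
`num = 15` → num = 15
`m = 20` → m = 20
`ok = num > 12 or m < 22` → ok = True
So ok = True

Answer: True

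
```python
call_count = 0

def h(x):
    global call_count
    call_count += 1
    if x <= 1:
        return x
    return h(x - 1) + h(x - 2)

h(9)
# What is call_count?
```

Calls(x) = 1 + Calls(x-1) + Calls(x-2); Calls(0)=Calls(1)=1. For x=9 this gives 109.

Answer: 109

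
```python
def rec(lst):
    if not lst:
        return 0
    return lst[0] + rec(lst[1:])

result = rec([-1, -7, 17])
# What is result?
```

(-1) + (-7) + 17 + 0 = 9

Answer: 9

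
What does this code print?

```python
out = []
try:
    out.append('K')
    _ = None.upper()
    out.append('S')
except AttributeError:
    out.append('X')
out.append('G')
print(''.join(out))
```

Execution trace: 'K' (try body) → 'X' (except AttributeError) → 'G' (after the try/except). Output: KXG

Answer: KXG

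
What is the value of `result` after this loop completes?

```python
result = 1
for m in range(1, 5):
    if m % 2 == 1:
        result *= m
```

Product of odd numbers 1 to 4
`result` takes the values: 1 → 3

Answer: 3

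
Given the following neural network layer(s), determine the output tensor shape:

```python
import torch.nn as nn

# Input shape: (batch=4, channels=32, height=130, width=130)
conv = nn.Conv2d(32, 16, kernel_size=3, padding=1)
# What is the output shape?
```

Input: (4, 32, 130, 130) -> Output: (4, 16, 130, 130)

Answer: (4, 16, 130, 130)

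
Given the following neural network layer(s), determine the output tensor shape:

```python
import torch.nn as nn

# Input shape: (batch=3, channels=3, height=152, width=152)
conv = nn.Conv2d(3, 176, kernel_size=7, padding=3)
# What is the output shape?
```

Input: (3, 3, 152, 152) -> Output: (3, 176, 152, 152)

Answer: (3, 176, 152, 152)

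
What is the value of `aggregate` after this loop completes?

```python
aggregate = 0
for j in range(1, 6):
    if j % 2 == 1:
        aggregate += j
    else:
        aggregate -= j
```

Add odd, subtract even
`aggregate` takes the values: 0 → 1 → -1 → 2 → -2 → 3

Answer: 3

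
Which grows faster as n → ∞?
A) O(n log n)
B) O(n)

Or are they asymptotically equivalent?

O(n log n) vs O(n): Higher order terms dominate.

Answer: A) O(n log n) grows faster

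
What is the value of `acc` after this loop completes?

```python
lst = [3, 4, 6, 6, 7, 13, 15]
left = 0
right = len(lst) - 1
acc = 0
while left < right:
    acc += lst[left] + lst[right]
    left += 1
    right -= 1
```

Sum of pairs from ends
`acc` takes the values: 0 → 18 → 35 → 48

Answer: 48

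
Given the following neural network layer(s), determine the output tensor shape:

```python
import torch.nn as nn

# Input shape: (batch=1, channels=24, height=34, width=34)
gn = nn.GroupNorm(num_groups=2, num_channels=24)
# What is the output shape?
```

Input: (1, 24, 34, 34) -> Output: (1, 24, 34, 34)

Answer: (1, 24, 34, 34)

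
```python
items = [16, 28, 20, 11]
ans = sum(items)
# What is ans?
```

Trace:
`items = [16, 28, 20, 11]` → items = [16, 28, 20, 11]
`ans = sum(items)` → ans = 75
So ans = 75

Answer: 75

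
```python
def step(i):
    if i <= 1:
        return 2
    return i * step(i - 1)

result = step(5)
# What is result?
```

step(5) = 5 * 4 * 3 * 2 * 2 = 240

Answer: 240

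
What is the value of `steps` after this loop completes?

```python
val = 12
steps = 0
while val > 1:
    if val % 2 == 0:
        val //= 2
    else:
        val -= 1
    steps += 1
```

Steps to reduce 12 to 1
`steps` takes the values: 0 → 1 → 2 → 3 → 4

Answer: 4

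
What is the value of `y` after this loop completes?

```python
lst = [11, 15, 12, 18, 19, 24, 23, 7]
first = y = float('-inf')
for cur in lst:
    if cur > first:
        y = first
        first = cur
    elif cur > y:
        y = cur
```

Second largest (with repeats) in [11, 15, 12, 18, 19, 24, 23, 7]
`y` takes the values: -inf → 11 → 12 → 15 → 18 → 19 → 23

Answer: 23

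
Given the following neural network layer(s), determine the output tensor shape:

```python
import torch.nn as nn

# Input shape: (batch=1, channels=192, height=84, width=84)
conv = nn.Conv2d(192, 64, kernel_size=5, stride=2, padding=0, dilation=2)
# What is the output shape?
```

Input: (1, 192, 84, 84) -> Output: (1, 64, 38, 38)

Answer: (1, 64, 38, 38)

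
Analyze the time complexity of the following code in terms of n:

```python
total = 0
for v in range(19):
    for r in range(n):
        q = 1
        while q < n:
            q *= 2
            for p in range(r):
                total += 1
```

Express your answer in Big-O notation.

Each loop level contributes: 1 × n × log n × n. Multiplying the contributions gives O(n^2 log n).

Answer: O(n^2 log n)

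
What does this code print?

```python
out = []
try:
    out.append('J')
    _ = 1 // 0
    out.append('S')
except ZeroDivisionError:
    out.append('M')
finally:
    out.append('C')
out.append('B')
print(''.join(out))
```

Execution trace: 'J' (try body) → 'M' (except ZeroDivisionError) → 'C' (finally) → 'B' (after the try/except). Output: JMCB

Answer: JMCB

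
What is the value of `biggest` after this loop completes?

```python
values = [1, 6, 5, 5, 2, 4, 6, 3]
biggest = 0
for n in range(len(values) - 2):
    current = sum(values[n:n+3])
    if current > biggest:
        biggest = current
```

Max sum of 3-element window in [1, 6, 5, 5, 2, 4, 6, 3]
`biggest` takes the values: 0 → 12 → 16

Answer: 16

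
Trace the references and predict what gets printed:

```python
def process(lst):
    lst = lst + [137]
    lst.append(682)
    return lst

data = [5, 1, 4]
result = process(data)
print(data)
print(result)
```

Key concept: rebinding parameter vs mutation.
Step by step:
`data = [5, 1, 4]` → data = [5, 1, 4]
`result = process(data)` → result = [5, 1, 4, 137, 682]
`print(data)` → prints [5, 1, 4]
`print(result)` → prints [5, 1, 4, 137, 682]

Answer:
[5, 1, 4]
[5, 1, 4, 137, 682]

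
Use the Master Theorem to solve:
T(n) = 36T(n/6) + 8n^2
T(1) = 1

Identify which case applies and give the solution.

a=36, b=6, f(n)=8n^2. log_6(36) = 2. Since c=2 = 2, Case 2 applies: T(n) = Θ(n^log_b(a) · log n) = O(n^2 log n).

Answer: O(n^2 log n) - Case 2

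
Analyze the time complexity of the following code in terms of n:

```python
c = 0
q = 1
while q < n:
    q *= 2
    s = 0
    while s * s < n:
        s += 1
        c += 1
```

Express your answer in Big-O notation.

Each loop level contributes: log n × √n. Multiplying the contributions gives O(√n log n).

Answer: O(√n log n)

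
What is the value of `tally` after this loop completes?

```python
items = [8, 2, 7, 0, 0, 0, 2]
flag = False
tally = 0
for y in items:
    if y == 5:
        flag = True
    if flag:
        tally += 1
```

Count elements after first 5 in [8, 2, 7, 0, 0, 0, 2]
`tally` takes the values: 0

Answer: 0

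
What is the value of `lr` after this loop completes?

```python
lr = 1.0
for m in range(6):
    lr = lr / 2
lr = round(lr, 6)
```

Halving LR 6 times: 1 / 2^6
`lr` takes the values: 1.0 → 0.5 → 0.25 → 0.125 → 0.0625 → 0.03125 → 0.015625

Answer: 0.015625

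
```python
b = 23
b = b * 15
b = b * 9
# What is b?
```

Trace:
`b = 23` → b = 23
`b = b * 15` → b = 345
`b = b * 9` → b = 3105
So b = 3105

Answer: 3105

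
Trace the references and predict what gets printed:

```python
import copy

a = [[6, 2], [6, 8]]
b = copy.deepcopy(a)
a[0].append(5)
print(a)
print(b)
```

Key concept: deep copy is fully independent.
Step by step:
`a = [[6, 2], [6, 8]]` → a = [[6, 2], [6, 8]]
`b = copy.deepcopy(a)` → b = [[6, 2], [6, 8]]
`a[0].append(5)` → a = [[6, 2, 5], [6, 8]]
`print(a)` → prints [[6, 2, 5], [6, 8]]
`print(b)` → prints [[6, 2], [6, 8]]

Answer:
[[6, 2, 5], [6, 8]]
[[6, 2], [6, 8]]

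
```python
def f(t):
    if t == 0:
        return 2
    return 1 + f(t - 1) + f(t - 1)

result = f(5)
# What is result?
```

f(t) = 1 + 2·f(t-1), f(0)=2. Closed form: (2+1)·2^5 - 1 = 95.

Answer: 95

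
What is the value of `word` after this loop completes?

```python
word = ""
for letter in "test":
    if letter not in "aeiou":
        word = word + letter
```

Remove vowels from 'test'
`word` takes the values: "" → "t" → "ts" → "tst"

Answer: "tst"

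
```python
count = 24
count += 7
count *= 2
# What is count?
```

Trace:
`count = 24` → count = 24
`count += 7` → count = 31
`count *= 2` → count = 62
So count = 62

Answer: 62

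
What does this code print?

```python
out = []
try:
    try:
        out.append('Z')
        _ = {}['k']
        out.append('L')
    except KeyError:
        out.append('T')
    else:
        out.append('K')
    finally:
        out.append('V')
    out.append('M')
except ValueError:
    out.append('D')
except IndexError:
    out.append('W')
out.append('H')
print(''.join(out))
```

Execution trace: 'Z' (inner try body) → 'T' (inner except KeyError) → 'V' (inner finally) → 'M' (try body, no exception) → 'H' (after the try/except). Output: ZTVMH

Answer: ZTVMH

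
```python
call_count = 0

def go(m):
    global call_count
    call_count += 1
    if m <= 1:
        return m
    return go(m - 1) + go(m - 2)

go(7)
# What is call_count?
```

Calls(m) = 1 + Calls(m-1) + Calls(m-2); Calls(0)=Calls(1)=1. For m=7 this gives 41.

Answer: 41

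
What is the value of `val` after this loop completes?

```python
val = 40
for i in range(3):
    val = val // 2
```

Halve 3 times: 40 // 2^3 = 5
`val` takes the values: 40 → 20 → 10 → 5

Answer: 5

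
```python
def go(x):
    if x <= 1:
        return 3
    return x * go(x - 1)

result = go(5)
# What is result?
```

go(5) = 5 * 4 * 3 * 2 * 3 = 360

Answer: 360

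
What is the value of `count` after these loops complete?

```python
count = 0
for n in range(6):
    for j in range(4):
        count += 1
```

6 * 4 = 24
`count` takes the values: 0 → 1 → 2 → 3 → 4 → 5 → 6 → 7 → 8 → 9 → 10 → 11 → 12 → 13 → 14 → 15 → 16 → 17 → 18 → 19 → 20 → 21 → 22 → 23 → 24

Answer: 24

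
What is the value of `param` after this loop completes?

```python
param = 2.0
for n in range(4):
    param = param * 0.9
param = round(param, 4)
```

Exponential decay: 2.0 * 0.9^4
`param` takes the values: 2.0 → 1.8 → 1.62 → 1.458 → 1.3122

Answer: 1.3122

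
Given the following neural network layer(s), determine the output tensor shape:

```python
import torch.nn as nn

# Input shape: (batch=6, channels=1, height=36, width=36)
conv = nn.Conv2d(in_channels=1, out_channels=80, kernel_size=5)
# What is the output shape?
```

Input: (6, 1, 36, 36) -> Output: (6, 80, 32, 32)

Answer: (6, 80, 32, 32)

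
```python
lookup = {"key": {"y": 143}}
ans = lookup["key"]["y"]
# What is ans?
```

Trace:
`lookup = {"key": {"y": 143}}` → lookup = {'key': {'y': 143}}
`ans = lookup["key"]["y"]` → ans = 143
So ans = 143

Answer: 143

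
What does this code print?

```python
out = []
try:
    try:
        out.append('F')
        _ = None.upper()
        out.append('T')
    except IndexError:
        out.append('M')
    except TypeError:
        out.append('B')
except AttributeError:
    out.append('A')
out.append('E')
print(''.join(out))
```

Execution trace: 'F' (try body) → 'A' (outer except AttributeError) → 'E' (after the try/except). Output: FAE

Answer: FAE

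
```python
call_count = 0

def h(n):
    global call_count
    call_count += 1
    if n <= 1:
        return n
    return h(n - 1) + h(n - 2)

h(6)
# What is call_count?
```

Calls(n) = 1 + Calls(n-1) + Calls(n-2); Calls(0)=Calls(1)=1. For n=6 this gives 25.

Answer: 25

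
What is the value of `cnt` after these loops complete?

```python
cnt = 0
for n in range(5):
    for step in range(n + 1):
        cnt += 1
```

Triangle: 1 + 2 + ... + 5
`cnt` takes the values: 0 → 1 → 2 → 3 → 4 → 5 → 6 → 7 → 8 → 9 → 10 → 11 → 12 → 13 → 14 → 15

Answer: 15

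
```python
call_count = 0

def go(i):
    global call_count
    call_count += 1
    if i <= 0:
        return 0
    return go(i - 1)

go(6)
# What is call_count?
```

Linear recursion stepping by 1: 7 calls from i=6 down to ≤0.

Answer: 7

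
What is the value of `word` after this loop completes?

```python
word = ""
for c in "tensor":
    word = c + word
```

Reverse 'tensor'
`word` takes the values: "" → "t" → "et" → "net" → "snet" → "osnet" → "rosnet"

Answer: "rosnet"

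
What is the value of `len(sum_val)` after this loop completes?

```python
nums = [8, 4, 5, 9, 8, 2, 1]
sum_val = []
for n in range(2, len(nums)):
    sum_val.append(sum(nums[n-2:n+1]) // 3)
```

Number of 3-element averages
`sum_val` takes the values: [] → [5] → [5, 6] → [5, 6, 7] → [5, 6, 7, 6] → [5, 6, 7, 6, 3]
So `len(sum_val)` = 5

Answer: 5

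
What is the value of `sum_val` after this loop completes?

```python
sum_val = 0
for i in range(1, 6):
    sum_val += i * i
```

Sum of squares 1² to 5² = 55
`sum_val` takes the values: 0 → 1 → 5 → 14 → 30 → 55

Answer: 55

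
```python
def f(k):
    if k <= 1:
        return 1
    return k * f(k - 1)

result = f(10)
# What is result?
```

f(10) = 10 * 9 * 8 * 7 * 6 * 5 * 4 * 3 * 2 * 1 = 3628800

Answer: 3628800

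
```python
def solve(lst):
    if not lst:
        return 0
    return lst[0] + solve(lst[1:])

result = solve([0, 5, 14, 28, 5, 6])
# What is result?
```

0 + 5 + 14 + 28 + 5 + 6 + 0 = 58

Answer: 58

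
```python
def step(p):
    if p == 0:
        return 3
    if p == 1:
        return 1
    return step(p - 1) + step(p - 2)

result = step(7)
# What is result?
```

Build up from base cases: step(0)=3, step(1)=1, step(2)=4, step(3)=5, step(4)=9, step(5)=14, step(6)=23, ..., step(7)=37

Answer: 37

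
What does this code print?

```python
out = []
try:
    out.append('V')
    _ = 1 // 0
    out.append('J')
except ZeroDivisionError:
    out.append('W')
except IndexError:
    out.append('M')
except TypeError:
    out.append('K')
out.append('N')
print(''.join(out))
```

Execution trace: 'V' (try body) → 'W' (except ZeroDivisionError) → 'N' (after the try/except). Output: VWN

Answer: VWN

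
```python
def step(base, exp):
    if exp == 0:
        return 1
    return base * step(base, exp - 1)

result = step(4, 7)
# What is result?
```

step(4, 7) = 4 * 4 * 4 * 4 * 4 * 4 * 4 = 16384

Answer: 16384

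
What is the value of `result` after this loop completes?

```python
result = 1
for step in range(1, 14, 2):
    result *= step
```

Product of 1, 3, 5, ... up to 13
`result` takes the values: 1 → 3 → 15 → 105 → 945 → 10395 → 135135

Answer: 135135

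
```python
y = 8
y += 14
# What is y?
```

Trace:
`y = 8` → y = 8
`y += 14` → y = 22
So y = 22

Answer: 22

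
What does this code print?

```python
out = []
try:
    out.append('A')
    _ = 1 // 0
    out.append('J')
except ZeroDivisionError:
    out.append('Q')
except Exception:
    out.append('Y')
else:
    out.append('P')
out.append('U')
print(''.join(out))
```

Execution trace: 'A' (try body) → 'Q' (except ZeroDivisionError) → 'U' (after the try/except). Output: AQU

Answer: AQU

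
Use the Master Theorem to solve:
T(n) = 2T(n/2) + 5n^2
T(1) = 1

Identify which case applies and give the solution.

a=2, b=2, f(n)=5n^2. log_2(2) = 1. Since c=2 > 1 and the regularity condition holds (2(n/2)^2 = (2/2^2)n^2 with 2/2^2 < 1), Case 3 applies: T(n) = Θ(f(n)) = O(n^2).

Answer: O(n^2) - Case 3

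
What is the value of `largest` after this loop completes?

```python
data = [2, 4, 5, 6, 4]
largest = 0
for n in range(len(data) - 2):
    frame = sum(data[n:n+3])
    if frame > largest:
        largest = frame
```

Max sum of 3-element window in [2, 4, 5, 6, 4]
`largest` takes the values: 0 → 11 → 15

Answer: 15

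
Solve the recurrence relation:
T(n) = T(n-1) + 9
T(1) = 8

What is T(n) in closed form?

Unrolling: T(n) = T(1) + 9·(n-1) = 8 + 9(n-1) = 9n - 1.

Answer: T(n) = 9n - 1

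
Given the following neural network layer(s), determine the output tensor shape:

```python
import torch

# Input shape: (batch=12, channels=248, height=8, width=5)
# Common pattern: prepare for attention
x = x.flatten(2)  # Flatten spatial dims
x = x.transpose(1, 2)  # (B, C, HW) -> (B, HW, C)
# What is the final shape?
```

Input: (12, 248, 8, 5) -> after flatten(2): (12, 248, 40) -> Output: (12, 40, 248)

Answer: (12, 40, 248)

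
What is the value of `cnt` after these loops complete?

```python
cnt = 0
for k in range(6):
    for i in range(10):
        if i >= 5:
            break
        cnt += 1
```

Inner breaks at 5, outer runs 6 times
`cnt` takes the values: 0 → 1 → 2 → 3 → 4 → 5 → 6 → 7 → 8 → 9 → 10 → 11 → 12 → 13 → 14 → 15 → 16 → 17 → 18 → 19 → 20 → 21 → 22 → 23 → 24 → 25 → 26 → 27 → 28 → 29 → 30

Answer: 30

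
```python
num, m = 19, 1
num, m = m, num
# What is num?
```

Trace:
`num, m = 19, 1` → num = 19; m = 1
`num, m = m, num` → num = 1; m = 19
So num = 1

Answer: 1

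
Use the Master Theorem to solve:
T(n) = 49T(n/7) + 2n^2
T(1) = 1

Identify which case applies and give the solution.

a=49, b=7, f(n)=2n^2. log_7(49) = 2. Since c=2 = 2, Case 2 applies: T(n) = Θ(n^log_b(a) · log n) = O(n^2 log n).

Answer: O(n^2 log n) - Case 2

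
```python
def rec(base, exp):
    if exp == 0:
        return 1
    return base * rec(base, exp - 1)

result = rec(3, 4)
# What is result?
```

rec(3, 4) = 3 * 3 * 3 * 3 = 81

Answer: 81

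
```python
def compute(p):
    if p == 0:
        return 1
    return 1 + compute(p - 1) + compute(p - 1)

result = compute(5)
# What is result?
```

compute(p) = 1 + 2·compute(p-1), compute(0)=1. Closed form: (1+1)·2^5 - 1 = 63.

Answer: 63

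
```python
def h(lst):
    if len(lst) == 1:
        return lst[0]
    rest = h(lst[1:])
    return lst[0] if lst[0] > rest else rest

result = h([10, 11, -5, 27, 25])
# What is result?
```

Recursive max over [10, 11, -5, 27, 25] = 27

Answer: 27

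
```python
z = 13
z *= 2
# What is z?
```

Trace:
`z = 13` → z = 13
`z *= 2` → z = 26
So z = 26

Answer: 26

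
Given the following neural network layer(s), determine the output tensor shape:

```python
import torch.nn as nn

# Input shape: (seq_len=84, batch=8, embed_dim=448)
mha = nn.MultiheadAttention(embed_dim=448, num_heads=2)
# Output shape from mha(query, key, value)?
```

Input: (84, 8, 448) -> Output: (84, 8, 448)

Answer: (84, 8, 448)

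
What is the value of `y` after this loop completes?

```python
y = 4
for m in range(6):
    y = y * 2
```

Multiply by 2, 6 times: 4 * 2^6 = 256
`y` takes the values: 4 → 8 → 16 → 32 → 64 → 128 → 256

Answer: 256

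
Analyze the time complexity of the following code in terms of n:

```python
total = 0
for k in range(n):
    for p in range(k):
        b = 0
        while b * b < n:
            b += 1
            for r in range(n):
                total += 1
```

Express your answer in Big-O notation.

Each loop level contributes: n × n × √n × n. Multiplying the contributions gives O(n^3√n).

Answer: O(n^3√n)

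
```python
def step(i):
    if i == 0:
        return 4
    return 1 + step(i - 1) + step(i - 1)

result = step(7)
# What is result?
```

step(i) = 1 + 2·step(i-1), step(0)=4. Closed form: (4+1)·2^7 - 1 = 639.

Answer: 639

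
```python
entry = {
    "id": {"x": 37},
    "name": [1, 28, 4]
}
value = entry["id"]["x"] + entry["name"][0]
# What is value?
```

Trace:
`entry = { ...` → entry = {'id': {'x': 37}, 'name': [1, 28, 4]}
`value = entry["id"]["x"] + entry["name"][0]` → value = 38
So value = 38

Answer: 38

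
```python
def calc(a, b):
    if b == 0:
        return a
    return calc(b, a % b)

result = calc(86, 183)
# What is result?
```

calc(86, 183) -> calc(183, 86) -> calc(86, 11) -> calc(11, 9) -> calc(9, 2) -> calc(2, 1) -> calc(1, 0) -> 1

Answer: 1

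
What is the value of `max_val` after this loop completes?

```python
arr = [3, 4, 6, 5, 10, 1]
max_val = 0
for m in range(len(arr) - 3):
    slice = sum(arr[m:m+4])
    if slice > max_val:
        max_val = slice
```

Max sum of 4-element window in [3, 4, 6, 5, 10, 1]
`max_val` takes the values: 0 → 18 → 25

Answer: 25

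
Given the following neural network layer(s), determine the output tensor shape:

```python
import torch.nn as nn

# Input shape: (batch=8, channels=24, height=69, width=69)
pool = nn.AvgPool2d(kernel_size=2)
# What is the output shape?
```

Input: (8, 24, 69, 69) -> Output: (8, 24, 34, 34)

Answer: (8, 24, 34, 34)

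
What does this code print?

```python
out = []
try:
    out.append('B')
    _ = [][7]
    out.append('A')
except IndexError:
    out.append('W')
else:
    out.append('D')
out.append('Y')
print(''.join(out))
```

Execution trace: 'B' (try body) → 'W' (except IndexError) → 'Y' (after the try/except). Output: BWY

Answer: BWY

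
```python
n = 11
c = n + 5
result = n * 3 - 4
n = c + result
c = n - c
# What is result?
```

Trace:
`n = 11` → n = 11
`c = n + 5` → c = 16
`result = n * 3 - 4` → result = 29
`n = c + result` → n = 45
`c = n - c` → c = 29
So result = 29

Answer: 29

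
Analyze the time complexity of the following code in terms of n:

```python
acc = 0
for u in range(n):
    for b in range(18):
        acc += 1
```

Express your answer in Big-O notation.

Each loop level contributes: n × 1. Multiplying the contributions gives O(n).

Answer: O(n)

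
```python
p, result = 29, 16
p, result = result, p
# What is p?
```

Trace:
`p, result = 29, 16` → p = 29; result = 16
`p, result = result, p` → p = 16; result = 29
So p = 16

Answer: 16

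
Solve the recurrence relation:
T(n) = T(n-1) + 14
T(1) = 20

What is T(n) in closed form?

Unrolling: T(n) = T(1) + 14·(n-1) = 20 + 14(n-1) = 14n + 6.

Answer: T(n) = 14n + 6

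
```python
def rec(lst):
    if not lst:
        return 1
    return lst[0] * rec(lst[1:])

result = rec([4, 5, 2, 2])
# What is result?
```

Product over [4, 5, 2, 2] = 4 * 5 * 2 * 2 = 80

Answer: 80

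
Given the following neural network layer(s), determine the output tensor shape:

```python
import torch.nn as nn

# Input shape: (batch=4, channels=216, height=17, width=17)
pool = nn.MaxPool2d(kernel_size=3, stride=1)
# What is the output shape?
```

Input: (4, 216, 17, 17) -> Output: (4, 216, 15, 15)

Answer: (4, 216, 15, 15)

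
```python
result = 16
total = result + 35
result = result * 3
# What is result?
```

Trace:
`result = 16` → result = 16
`total = result + 35` → total = 51
`result = result * 3` → result = 48
So result = 48

Answer: 48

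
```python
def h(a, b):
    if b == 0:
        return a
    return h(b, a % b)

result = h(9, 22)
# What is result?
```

h(9, 22) -> h(22, 9) -> h(9, 4) -> h(4, 1) -> h(1, 0) -> 1

Answer: 1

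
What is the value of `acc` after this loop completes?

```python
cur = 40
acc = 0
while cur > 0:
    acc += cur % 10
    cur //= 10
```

Sum digits of 40
`acc` takes the values: 0 → 4

Answer: 4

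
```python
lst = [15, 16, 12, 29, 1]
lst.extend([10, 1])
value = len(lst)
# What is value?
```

Trace:
`lst = [15, 16, 12, 29, 1]` → lst = [15, 16, 12, 29, 1]
`lst.extend([10, 1])` → lst = [15, 16, 12, 29, 1, 10, 1]
`value = len(lst)` → value = 7
So value = 7

Answer: 7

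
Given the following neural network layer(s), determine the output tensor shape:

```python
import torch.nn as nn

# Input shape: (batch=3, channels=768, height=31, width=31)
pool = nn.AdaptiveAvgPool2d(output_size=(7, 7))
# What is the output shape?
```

Input: (3, 768, 31, 31) -> Output: (3, 768, 7, 7)

Answer: (3, 768, 7, 7)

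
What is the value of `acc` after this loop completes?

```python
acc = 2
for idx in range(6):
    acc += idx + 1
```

Start at 2, add 1 to 6 = 23
`acc` takes the values: 2 → 3 → 5 → 8 → 12 → 17 → 23

Answer: 23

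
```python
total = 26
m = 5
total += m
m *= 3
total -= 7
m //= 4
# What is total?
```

Trace:
`total = 26` → total = 26
`m = 5` → m = 5
`total += m` → total = 31
`m *= 3` → m = 15
`total -= 7` → total = 24
`m //= 4` → m = 3
So total = 24

Answer: 24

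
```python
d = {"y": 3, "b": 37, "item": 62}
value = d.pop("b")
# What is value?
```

Trace:
`d = {"y": 3, "b": 37, "item": 62}` → d = {'y': 3, 'b': 37, 'item': 62}
`value = d.pop("b")` → d = {'y': 3, 'item': 62}; value = 37
So value = 37

Answer: 37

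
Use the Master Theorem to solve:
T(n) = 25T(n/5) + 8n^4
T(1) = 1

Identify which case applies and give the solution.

a=25, b=5, f(n)=8n^4. log_5(25) = 2. Since c=4 > 2 and the regularity condition holds (25(n/5)^4 = (25/5^4)n^4 with 25/5^4 < 1), Case 3 applies: T(n) = Θ(f(n)) = O(n^4).

Answer: O(n^4) - Case 3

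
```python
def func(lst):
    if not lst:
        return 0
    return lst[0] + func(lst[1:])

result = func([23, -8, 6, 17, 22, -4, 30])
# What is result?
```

23 + (-8) + 6 + 17 + 22 + (-4) + 30 + 0 = 86

Answer: 86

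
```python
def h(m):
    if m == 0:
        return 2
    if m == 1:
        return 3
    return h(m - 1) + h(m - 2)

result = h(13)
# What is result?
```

Build up from base cases: h(0)=2, h(1)=3, h(2)=5, h(3)=8, h(4)=13, h(5)=21, h(6)=34, ..., h(13)=987

Answer: 987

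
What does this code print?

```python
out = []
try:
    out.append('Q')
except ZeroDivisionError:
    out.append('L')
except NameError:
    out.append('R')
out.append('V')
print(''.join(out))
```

Execution trace: 'Q' (try body, no exception) → 'V' (after the try/except). Output: QV

Answer: QV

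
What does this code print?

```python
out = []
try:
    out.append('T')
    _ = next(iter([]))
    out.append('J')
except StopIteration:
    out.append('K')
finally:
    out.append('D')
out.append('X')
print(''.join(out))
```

Execution trace: 'T' (try body) → 'K' (except StopIteration) → 'D' (finally) → 'X' (after the try/except). Output: TKDX

Answer: TKDX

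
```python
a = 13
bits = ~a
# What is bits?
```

Trace:
`a = 13` → a = 13
`bits = ~a` → bits = -14
So bits = -14

Answer: -14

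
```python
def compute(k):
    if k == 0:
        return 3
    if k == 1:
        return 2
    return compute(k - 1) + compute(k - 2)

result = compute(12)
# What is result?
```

Build up from base cases: compute(0)=3, compute(1)=2, compute(2)=5, compute(3)=7, compute(4)=12, compute(5)=19, compute(6)=31, ..., compute(12)=555

Answer: 555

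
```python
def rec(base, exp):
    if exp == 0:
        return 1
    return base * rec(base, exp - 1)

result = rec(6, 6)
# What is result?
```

rec(6, 6) = 6 * 6 * 6 * 6 * 6 * 6 = 46656

Answer: 46656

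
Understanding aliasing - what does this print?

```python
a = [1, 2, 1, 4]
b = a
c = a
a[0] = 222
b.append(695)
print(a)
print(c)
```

Key concept: multiple aliases.
Step by step:
`a = [1, 2, 1, 4]` → a = [1, 2, 1, 4]
`b = a` → b = [1, 2, 1, 4] (same object as a)
`c = a` → c = [1, 2, 1, 4] (same object as a, b)
`a[0] = 222` → a = [222, 2, 1, 4] (same object as b, c); b = [222, 2, 1, 4] (same object as a, c); c = [222, 2, 1, 4] (same object as a, b)
`b.append(695)` → a = [222, 2, 1, 4, 695] (same object as b, c); b = [222, 2, 1, 4, 695] (same object as a, c); c = [222, 2, 1, 4, 695] (same object as a, b)
`print(a)` → prints [222, 2, 1, 4, 695]
`print(c)` → prints [222, 2, 1, 4, 695]

Answer:
[222, 2, 1, 4, 695]
[222, 2, 1, 4, 695]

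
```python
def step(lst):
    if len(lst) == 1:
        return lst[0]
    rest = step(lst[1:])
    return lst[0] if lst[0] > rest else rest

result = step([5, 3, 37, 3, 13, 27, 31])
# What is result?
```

Recursive max over [5, 3, 37, 3, 13, 27, 31] = 37

Answer: 37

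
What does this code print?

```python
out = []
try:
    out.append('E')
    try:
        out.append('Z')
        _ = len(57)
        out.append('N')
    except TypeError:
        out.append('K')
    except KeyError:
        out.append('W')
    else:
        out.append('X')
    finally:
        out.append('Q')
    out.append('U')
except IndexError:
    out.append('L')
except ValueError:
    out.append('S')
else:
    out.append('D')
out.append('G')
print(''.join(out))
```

Execution trace: 'E' (try body) → 'Z' (inner try body) → 'K' (inner except TypeError) → 'Q' (inner finally) → 'U' (try body, no exception) → 'D' (else) → 'G' (after the try/except). Output: EZKQUDG

Answer: EZKQUDG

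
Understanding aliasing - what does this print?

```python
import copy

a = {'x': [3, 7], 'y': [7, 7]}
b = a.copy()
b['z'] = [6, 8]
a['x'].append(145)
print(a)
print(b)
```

Key concept: shallow copy of dict with mutable values.
Step by step:
`a = {'x': [3, 7], 'y': [7, 7]}` → a = {'x': [3, 7], 'y': [7, 7]}
`b = a.copy()` → b = {'x': [3, 7], 'y': [7, 7]}
`b['z'] = [6, 8]` → b = {'x': [3, 7], 'y': [7, 7], 'z': [6, 8]}
`a['x'].append(145)` → a = {'x': [3, 7, 145], 'y': [7, 7]}; b = {'x': [3, 7, 145], 'y': [7, 7], 'z': [6, 8]}
`print(a)` → prints {'x': [3, 7, 145], 'y': [7, 7]}
`print(b)` → prints {'x': [3, 7, 145], 'y': [7, 7], 'z': [6, 8]}

Answer:
{'x': [3, 7, 145], 'y': [7, 7]}
{'x': [3, 7, 145], 'y': [7, 7], 'z': [6, 8]}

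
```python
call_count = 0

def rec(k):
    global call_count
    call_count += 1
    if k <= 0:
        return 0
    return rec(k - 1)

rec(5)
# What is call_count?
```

Linear recursion stepping by 1: 6 calls from k=5 down to ≤0.

Answer: 6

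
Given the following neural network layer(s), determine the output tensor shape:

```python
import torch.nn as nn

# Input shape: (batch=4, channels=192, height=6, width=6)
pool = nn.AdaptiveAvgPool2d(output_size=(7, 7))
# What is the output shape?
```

Input: (4, 192, 6, 6) -> Output: (4, 192, 7, 7)

Answer: (4, 192, 7, 7)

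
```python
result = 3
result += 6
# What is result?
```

Trace:
`result = 3` → result = 3
`result += 6` → result = 9
So result = 9

Answer: 9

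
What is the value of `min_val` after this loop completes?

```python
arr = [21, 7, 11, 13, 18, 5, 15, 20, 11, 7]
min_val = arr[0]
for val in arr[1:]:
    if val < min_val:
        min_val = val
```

Minimum of [21, 7, 11, 13, 18, 5, 15, 20, 11, 7]
`min_val` takes the values: 21 → 7 → 5

Answer: 5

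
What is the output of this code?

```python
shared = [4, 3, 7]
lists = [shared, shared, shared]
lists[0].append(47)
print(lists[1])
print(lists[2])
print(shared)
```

Key concept: list of same reference.
Step by step:
`shared = [4, 3, 7]` → shared = [4, 3, 7]
`lists = [shared, shared, shared]` → lists = [[4, 3, 7], [4, 3, 7], [4, 3, 7]]
`lists[0].append(47)` → shared = [4, 3, 7, 47]; lists = [[4, 3, 7, 47], [4, 3, 7, 47], [4, 3, 7, 47]]
`print(lists[1])` → prints [4, 3, 7, 47]
`print(lists[2])` → prints [4, 3, 7, 47]
`print(shared)` → prints [4, 3, 7, 47]

Answer:
[4, 3, 7, 47]
[4, 3, 7, 47]
[4, 3, 7, 47]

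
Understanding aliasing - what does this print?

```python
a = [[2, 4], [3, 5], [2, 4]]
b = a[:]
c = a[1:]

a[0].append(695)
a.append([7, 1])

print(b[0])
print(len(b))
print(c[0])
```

Key concept: slice with nested mutation.
Step by step:
`a = [[2, 4], [3, 5], [2, 4]]` → a = [[2, 4], [3, 5], [2, 4]]
`b = a[:]` → b = [[2, 4], [3, 5], [2, 4]]
`c = a[1:]` → c = [[3, 5], [2, 4]]
`a[0].append(695)` → a = [[2, 4, 695], [3, 5], [2, 4]]; b = [[2, 4, 695], [3, 5], [2, 4]]
`a.append([7, 1])` → a = [[2, 4, 695], [3, 5], [2, 4], [7, 1]]
`print(b[0])` → prints [2, 4, 695]
`print(len(b))` → prints 3
`print(c[0])` → prints [3, 5]

Answer:
[2, 4, 695]
3
[3, 5]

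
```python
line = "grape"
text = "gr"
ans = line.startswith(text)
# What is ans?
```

Trace:
`line = "grape"` → line = 'grape'
`text = "gr"` → text = 'gr'
`ans = line.startswith(text)` → ans = True
So ans = True

Answer: True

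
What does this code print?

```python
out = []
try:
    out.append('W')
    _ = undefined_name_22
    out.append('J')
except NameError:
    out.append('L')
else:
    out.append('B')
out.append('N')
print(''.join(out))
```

Execution trace: 'W' (try body) → 'L' (except NameError) → 'N' (after the try/except). Output: WLN

Answer: WLN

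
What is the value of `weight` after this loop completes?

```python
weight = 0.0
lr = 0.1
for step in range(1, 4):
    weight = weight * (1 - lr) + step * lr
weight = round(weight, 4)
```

Moving average with lr=0.1
`weight` takes the values: 0.0 → 0.1 → 0.29 → 0.561

Answer: 0.561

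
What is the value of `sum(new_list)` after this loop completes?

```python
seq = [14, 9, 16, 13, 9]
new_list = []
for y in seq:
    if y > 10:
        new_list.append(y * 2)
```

Sum of doubled values > 10
`new_list` takes the values: [] → [28] → [28, 32] → [28, 32, 26]
So `sum(new_list)` = 86

Answer: 86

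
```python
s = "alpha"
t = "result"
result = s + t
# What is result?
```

Trace:
`s = "alpha"` → s = 'alpha'
`t = "result"` → t = 'result'
`result = s + t` → result = 'alpharesult'
So result = 'alpharesult'

Answer: 'alpharesult'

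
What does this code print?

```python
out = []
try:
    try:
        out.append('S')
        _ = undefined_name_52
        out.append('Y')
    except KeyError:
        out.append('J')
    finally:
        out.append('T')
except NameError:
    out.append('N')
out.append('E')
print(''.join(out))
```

Execution trace: 'S' (try body) → 'T' (finally) → 'N' (outer except NameError) → 'E' (after the try/except). Output: STNE

Answer: STNE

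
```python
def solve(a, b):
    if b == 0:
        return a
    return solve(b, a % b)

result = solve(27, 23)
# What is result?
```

solve(27, 23) -> solve(23, 4) -> solve(4, 3) -> solve(3, 1) -> solve(1, 0) -> 1

Answer: 1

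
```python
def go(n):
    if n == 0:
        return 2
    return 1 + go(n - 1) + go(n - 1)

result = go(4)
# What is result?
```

go(n) = 1 + 2·go(n-1), go(0)=2. Closed form: (2+1)·2^4 - 1 = 47.

Answer: 47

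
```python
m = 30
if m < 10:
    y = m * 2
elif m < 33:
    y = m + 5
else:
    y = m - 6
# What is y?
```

Trace:
`m = 30` → m = 30
`if m < 10: ...` → m < 10 is False, m < 33 is True → y = 35
So y = 35

Answer: 35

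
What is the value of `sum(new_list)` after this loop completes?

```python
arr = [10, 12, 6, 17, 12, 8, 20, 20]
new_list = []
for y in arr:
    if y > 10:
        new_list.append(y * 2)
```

Sum of doubled values > 10
`new_list` takes the values: [] → [24] → [24, 34] → [24, 34, 24] → [24, 34, 24, 40] → [24, 34, 24, 40, 40]
So `sum(new_list)` = 162

Answer: 162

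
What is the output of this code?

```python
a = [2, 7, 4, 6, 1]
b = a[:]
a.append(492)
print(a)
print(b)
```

Key concept: slice [:] creates copy.
Step by step:
`a = [2, 7, 4, 6, 1]` → a = [2, 7, 4, 6, 1]
`b = a[:]` → b = [2, 7, 4, 6, 1]
`a.append(492)` → a = [2, 7, 4, 6, 1, 492]
`print(a)` → prints [2, 7, 4, 6, 1, 492]
`print(b)` → prints [2, 7, 4, 6, 1]

Answer:
[2, 7, 4, 6, 1, 492]
[2, 7, 4, 6, 1]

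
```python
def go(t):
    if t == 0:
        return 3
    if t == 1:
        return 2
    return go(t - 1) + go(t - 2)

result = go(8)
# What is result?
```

Build up from base cases: go(0)=3, go(1)=2, go(2)=5, go(3)=7, go(4)=12, go(5)=19, go(6)=31, ..., go(8)=81

Answer: 81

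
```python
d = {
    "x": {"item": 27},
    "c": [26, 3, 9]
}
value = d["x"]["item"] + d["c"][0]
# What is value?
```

Trace:
`d = { ...` → d = {'x': {'item': 27}, 'c': [26, 3, 9]}
`value = d["x"]["item"] + d["c"][0]` → value = 53
So value = 53

Answer: 53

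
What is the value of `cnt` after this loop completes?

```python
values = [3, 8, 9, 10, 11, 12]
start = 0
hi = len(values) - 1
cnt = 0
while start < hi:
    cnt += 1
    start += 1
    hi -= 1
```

Iterations until pointers meet (list length 6)
`cnt` takes the values: 0 → 1 → 2 → 3

Answer: 3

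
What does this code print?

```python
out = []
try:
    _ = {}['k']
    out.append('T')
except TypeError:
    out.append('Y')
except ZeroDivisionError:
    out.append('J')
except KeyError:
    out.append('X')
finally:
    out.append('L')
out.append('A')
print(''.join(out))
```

Execution trace: 'X' (except KeyError) → 'L' (finally) → 'A' (after the try/except). Output: XLA

Answer: XLA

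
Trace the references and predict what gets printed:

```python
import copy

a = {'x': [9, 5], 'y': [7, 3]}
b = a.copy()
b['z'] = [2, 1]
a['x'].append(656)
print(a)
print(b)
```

Key concept: shallow copy of dict with mutable values.
Step by step:
`a = {'x': [9, 5], 'y': [7, 3]}` → a = {'x': [9, 5], 'y': [7, 3]}
`b = a.copy()` → b = {'x': [9, 5], 'y': [7, 3]}
`b['z'] = [2, 1]` → b = {'x': [9, 5], 'y': [7, 3], 'z': [2, 1]}
`a['x'].append(656)` → a = {'x': [9, 5, 656], 'y': [7, 3]}; b = {'x': [9, 5, 656], 'y': [7, 3], 'z': [2, 1]}
`print(a)` → prints {'x': [9, 5, 656], 'y': [7, 3]}
`print(b)` → prints {'x': [9, 5, 656], 'y': [7, 3], 'z': [2, 1]}

Answer:
{'x': [9, 5, 656], 'y': [7, 3]}
{'x': [9, 5, 656], 'y': [7, 3], 'z': [2, 1]}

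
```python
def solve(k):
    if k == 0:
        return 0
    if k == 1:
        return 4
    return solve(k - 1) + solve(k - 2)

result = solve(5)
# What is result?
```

Build up from base cases: solve(0)=0, solve(1)=4, solve(2)=4, solve(3)=8, solve(4)=12, solve(5)=20

Answer: 20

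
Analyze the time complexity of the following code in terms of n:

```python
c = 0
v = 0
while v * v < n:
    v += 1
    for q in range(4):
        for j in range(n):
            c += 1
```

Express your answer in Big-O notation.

Each loop level contributes: √n × 1 × n. Multiplying the contributions gives O(n√n).

Answer: O(n√n)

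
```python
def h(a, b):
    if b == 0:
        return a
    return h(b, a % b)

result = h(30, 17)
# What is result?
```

h(30, 17) -> h(17, 13) -> h(13, 4) -> h(4, 1) -> h(1, 0) -> 1

Answer: 1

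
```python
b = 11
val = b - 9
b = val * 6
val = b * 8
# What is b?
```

Trace:
`b = 11` → b = 11
`val = b - 9` → val = 2
`b = val * 6` → b = 12
`val = b * 8` → val = 96
So b = 12

Answer: 12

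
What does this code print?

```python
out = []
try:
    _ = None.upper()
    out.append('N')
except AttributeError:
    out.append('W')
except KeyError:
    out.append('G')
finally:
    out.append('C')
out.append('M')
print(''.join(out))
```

Execution trace: 'W' (except AttributeError) → 'C' (finally) → 'M' (after the try/except). Output: WCM

Answer: WCM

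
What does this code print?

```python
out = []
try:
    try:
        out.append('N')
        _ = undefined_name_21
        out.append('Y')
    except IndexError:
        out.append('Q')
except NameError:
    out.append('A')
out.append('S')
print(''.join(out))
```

Execution trace: 'N' (inner try body) → 'A' (outer except NameError) → 'S' (after the try/except). Output: NAS

Answer: NAS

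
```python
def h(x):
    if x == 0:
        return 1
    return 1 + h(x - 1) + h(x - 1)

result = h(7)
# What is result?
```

h(x) = 1 + 2·h(x-1), h(0)=1. Closed form: (1+1)·2^7 - 1 = 255.

Answer: 255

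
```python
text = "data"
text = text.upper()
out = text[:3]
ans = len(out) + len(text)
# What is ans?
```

Trace:
`text = "data"` → text = 'data'
`text = text.upper()` → text = 'DATA'
`out = text[:3]` → out = 'DAT'
`ans = len(out) + len(text)` → ans = 7
So ans = 7

Answer: 7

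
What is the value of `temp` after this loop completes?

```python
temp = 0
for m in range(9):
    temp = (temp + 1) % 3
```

Increment mod 3, 9 times = 0
`temp` takes the values: 0 → 1 → 2 → 0 → 1 → 2 → 0 → 1 → 2 → 0

Answer: 0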